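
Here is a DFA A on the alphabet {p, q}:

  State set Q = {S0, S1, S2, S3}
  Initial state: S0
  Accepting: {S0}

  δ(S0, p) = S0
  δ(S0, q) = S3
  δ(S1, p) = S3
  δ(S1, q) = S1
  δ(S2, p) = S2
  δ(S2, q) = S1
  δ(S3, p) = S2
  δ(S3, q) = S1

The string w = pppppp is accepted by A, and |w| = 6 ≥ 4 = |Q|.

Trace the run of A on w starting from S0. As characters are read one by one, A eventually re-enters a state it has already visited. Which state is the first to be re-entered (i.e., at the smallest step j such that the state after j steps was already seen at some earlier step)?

S0

State sequence: S0 -p-> S0 -p-> S0 -p-> S0 -p-> S0 -p-> S0 -p-> S0
First repeat at step 1: S0 was already visited.

The earliest repeat is at step j = 1: A is in S0, which it already visited at step i = 0.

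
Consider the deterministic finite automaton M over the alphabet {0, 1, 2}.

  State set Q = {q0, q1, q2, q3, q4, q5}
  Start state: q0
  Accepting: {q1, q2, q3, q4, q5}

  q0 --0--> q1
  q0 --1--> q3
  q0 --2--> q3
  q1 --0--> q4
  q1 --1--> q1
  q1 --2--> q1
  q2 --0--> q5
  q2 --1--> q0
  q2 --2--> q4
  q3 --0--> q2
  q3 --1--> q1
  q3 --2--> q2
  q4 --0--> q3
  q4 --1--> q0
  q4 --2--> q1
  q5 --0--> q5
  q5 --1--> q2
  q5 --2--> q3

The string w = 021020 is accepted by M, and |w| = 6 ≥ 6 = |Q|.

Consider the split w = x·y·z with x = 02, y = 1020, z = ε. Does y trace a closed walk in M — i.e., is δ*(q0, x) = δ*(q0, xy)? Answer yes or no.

no

Run of M on the first 6 characters of w = 0 2 1 0 2 0:
  step 0: q0  (start)
  step 1: q1  (read 0: q0→q1)
  step 2: q1  (read 2: q1→q1)
  step 3: q1  (read 1: q1→q1)
  step 4: q4  (read 0: q1→q4)
  step 5: q1  (read 2: q4→q1)
  step 6: q4  (read 0: q1→q4)

After x (step 2): q1. After xy (step 6): q4.
They differ (q1 ≠ q4), so y is not a cycle from the state after x; this split is not the one the pumping-lemma construction produces, and pumping y need not keep the string in L(M).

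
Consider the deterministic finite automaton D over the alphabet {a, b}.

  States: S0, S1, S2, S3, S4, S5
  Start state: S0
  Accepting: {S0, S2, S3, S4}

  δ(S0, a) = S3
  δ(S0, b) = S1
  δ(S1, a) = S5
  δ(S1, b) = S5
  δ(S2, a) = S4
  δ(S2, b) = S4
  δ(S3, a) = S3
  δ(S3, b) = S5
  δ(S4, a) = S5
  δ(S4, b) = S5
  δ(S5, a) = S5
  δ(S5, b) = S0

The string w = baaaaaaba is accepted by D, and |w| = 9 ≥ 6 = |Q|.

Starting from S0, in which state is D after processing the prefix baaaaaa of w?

Run of D on the first 7 characters of w = b a a a a a a:
  step 0: S0  (start)
  step 1: S1  (read b: S0→S1)
  step 2: S5  (read a: S1→S5)
  step 3: S5  (read a: S5→S5)
  step 4: S5  (read a: S5→S5)
  step 5: S5  (read a: S5→S5)
  step 6: S5  (read a: S5→S5)
  step 7: S5  (read a: S5→S5)

After reading 7 characters, D is in state S5.
(This kind of state-tracing is the core of the pumping-lemma construction: with 6 states, pigeonhole forces a repeat within the first 6 steps.)

S5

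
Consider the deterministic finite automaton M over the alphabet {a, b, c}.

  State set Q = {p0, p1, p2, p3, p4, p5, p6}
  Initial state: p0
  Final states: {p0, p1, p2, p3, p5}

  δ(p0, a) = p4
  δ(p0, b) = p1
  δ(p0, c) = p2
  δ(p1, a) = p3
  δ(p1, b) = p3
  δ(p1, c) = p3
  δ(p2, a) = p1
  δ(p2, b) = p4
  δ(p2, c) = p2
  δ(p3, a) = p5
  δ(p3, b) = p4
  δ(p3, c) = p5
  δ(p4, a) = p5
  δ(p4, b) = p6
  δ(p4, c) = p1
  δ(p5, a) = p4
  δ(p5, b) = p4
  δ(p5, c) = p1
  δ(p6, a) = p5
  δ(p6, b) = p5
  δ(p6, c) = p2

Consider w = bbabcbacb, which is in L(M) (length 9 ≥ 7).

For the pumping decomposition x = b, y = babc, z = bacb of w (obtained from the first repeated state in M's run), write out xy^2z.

xy^2z = b·babc·babc·bacb = bbabcbabcbacb.
Reading y = babc takes M from p1 back to p1, so after x·y·y the machine is still in p1, and z then leads to the accepting state p3. Hence bbabcbabcbacb ∈ L(M).

bbabcbabcbacb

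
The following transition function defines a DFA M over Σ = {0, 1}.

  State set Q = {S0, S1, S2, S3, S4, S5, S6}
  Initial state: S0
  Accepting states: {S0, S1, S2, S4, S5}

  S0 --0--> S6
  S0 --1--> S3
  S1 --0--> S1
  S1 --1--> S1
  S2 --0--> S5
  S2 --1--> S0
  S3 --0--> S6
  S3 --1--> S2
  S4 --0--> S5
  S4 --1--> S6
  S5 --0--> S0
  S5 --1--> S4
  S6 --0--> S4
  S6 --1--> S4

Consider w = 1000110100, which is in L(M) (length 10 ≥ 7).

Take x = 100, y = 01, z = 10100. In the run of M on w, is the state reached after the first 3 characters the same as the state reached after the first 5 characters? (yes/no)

State sequence: S0 -1-> S3 -0-> S6 -0-> S4 -0-> S5 -1-> S4

After x (step 3): S4. After xy (step 5): S4.
They match, so y = 01 drives M around a cycle from S4 back to itself; pumping y any number of times keeps M in S4 before reading z, and xyⁱz ∈ L(M) for every i ≥ 0.

yes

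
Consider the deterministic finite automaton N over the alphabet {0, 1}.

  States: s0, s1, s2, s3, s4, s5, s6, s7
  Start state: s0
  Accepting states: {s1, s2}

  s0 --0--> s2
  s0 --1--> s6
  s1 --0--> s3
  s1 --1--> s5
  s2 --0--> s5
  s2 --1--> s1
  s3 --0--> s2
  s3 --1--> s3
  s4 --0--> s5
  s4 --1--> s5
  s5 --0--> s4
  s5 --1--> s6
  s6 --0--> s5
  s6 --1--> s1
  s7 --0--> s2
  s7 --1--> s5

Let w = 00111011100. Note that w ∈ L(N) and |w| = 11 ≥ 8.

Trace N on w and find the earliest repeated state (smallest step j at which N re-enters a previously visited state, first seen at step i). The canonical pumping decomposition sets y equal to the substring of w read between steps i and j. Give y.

Run of N on w = 0 0 1 1 1 0 1 1 1 0 0:
  step 0: s0  (start)
  step 1: s2  (read 0: s0→s2)
  step 2: s5  (read 0: s2→s5)
  step 3: s6  (read 1: s5→s6)
  step 4: s1  (read 1: s6→s1)
  step 5: s5  (read 1: s1→s5)   ← first repeat (s5 seen earlier)
  step 6: s4  (read 0: s5→s4)
  step 7: s5  (read 1: s4→s5)
  step 8: s6  (read 1: s5→s6)
  step 9: s1  (read 1: s6→s1)
  step 10: s3  (read 0: s1→s3)
  step 11: s2  (read 0: s3→s2)

So i = 2, j = 5, giving x = w[0:2] = 00, y = w[2:5] = 111, z = w[5:11] = 011100.
Check: |xy| = 5 ≤ 8 and |y| = 3 ≥ 1. Reading y takes N from s5 back to s5, so every xyⁱz is accepted.
Since N has 8 states, any run of length ≥ 8 visits 8+1 states, so by pigeonhole some state repeats within the first 8 steps — that repeat gives the pumpable loop.

111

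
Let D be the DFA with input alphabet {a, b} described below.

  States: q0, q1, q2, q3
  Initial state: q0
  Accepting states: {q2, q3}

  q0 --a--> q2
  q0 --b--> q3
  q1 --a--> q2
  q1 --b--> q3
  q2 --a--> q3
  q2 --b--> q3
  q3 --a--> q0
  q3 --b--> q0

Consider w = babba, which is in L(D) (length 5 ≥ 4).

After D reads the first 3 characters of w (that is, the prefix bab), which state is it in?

q3

State sequence: q0 -b-> q3 -a-> q0 -b-> q3

After reading 3 characters, D is in state q3.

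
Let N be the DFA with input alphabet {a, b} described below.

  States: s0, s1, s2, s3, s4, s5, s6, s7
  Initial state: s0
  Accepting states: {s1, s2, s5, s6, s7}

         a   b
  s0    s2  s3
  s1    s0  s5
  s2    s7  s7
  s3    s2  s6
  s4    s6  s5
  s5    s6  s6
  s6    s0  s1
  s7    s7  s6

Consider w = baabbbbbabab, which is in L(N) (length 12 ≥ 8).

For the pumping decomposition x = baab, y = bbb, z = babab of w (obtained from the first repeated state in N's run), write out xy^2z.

baabbbbbbbbabab

xy^2z = baab·bbb·bbb·babab = baabbbbbbbbabab.
Reading y = bbb takes N from s6 back to s6, so after x·y·y the machine is still in s6, and z then leads to the accepting state s7. Hence baabbbbbbbbabab ∈ L(N).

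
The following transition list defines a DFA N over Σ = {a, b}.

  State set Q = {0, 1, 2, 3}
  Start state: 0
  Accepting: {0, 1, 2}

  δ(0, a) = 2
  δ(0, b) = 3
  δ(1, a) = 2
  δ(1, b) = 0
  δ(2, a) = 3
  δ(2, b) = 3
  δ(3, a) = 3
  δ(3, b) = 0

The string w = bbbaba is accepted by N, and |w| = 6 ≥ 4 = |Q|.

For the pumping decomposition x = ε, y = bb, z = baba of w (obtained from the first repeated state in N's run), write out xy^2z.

xy^2z = ε·bb·bb·baba = bbbbbaba.
Reading y = bb takes N from 0 back to 0, so after x·y·y the machine is still in 0, and z then leads to the accepting state 2. Hence bbbbbaba ∈ L(N).

bbbbbaba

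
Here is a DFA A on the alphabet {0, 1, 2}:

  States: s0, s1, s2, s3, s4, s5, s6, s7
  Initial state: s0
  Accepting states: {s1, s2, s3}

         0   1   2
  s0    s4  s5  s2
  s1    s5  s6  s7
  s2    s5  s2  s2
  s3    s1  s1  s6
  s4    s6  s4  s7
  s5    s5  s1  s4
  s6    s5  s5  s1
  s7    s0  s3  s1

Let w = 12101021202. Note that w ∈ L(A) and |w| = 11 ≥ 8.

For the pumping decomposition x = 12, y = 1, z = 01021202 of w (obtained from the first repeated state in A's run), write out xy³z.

xy^3z = 12·1·1·1·01021202 = 1211101021202.
Reading y = 1 takes A from s4 back to s4, so after x·y·y·y the machine is still in s4, and z then leads to the accepting state s2. Hence 1211101021202 ∈ L(A).

1211101021202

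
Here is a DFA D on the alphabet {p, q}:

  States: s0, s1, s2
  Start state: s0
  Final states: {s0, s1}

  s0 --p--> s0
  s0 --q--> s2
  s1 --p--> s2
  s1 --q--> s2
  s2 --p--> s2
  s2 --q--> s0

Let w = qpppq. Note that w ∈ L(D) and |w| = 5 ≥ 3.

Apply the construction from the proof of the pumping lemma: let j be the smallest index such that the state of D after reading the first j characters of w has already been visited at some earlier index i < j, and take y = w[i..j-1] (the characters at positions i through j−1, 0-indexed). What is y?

State sequence: s0 -q-> s2 -p-> s2 -p-> s2 -p-> s2 -q-> s0
First repeat at step 2: s2 was already visited.

So i = 1, j = 2, giving x = w[0:1] = q, y = w[1:2] = p, z = w[2:5] = ppq.
Check: |xy| = 2 ≤ 3 and |y| = 1 ≥ 1. Reading y takes D from s2 back to s2, so every xyⁱz is accepted.

p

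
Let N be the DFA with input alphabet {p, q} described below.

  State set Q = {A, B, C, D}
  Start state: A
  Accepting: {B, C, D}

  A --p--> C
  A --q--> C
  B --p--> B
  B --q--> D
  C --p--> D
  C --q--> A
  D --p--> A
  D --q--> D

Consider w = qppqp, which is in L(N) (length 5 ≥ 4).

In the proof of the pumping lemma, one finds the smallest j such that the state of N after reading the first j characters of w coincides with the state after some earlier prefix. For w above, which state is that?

State sequence: A -q-> C -p-> D -p-> A -q-> C -p-> D
First repeat at step 3: A was already visited.

The earliest repeat is at step j = 3: N is in A, which it already visited at step i = 0.
Pumping length from the standard proof: p = 4 (the number of states). The repeated state found above gives |xy| = j ≤ 4 and |y| = j − i ≥ 1.

A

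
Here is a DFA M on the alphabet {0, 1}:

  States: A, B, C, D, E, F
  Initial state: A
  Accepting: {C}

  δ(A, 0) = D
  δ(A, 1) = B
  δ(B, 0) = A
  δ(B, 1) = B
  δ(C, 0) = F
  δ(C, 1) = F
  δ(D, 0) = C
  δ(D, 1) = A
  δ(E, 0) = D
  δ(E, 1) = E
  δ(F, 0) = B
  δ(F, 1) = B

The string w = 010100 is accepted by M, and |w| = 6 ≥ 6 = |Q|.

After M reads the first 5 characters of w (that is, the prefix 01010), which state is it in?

D

Run of M on the first 5 characters of w = 0 1 0 1 0:
  step 0: A  (start)
  step 1: D  (read 0: A→D)
  step 2: A  (read 1: D→A)
  step 3: D  (read 0: A→D)
  step 4: A  (read 1: D→A)
  step 5: D  (read 0: A→D)

After reading 5 characters, M is in state D.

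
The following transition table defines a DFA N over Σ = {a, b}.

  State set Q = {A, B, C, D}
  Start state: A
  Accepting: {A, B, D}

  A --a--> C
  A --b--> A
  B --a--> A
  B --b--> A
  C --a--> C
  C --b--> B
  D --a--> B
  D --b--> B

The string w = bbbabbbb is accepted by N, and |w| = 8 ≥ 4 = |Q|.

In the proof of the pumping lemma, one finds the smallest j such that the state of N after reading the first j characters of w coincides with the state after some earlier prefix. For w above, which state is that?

A

Run of N on w = b b b a b b b b:
  step 0: A  (start)
  step 1: A  (read b: A→A)   ← first repeat (A seen earlier)
  step 2: A  (read b: A→A)
  step 3: A  (read b: A→A)
  step 4: C  (read a: A→C)
  step 5: B  (read b: C→B)
  step 6: A  (read b: B→A)
  step 7: A  (read b: A→A)
  step 8: A  (read b: A→A)

The earliest repeat is at step j = 1: N is in A, which it already visited at step i = 0.
The DFA has 4 states, so the proof of the pumping lemma guarantees a repeated state among the first 4+1 visited; the segment between the two visits is the pumpable y.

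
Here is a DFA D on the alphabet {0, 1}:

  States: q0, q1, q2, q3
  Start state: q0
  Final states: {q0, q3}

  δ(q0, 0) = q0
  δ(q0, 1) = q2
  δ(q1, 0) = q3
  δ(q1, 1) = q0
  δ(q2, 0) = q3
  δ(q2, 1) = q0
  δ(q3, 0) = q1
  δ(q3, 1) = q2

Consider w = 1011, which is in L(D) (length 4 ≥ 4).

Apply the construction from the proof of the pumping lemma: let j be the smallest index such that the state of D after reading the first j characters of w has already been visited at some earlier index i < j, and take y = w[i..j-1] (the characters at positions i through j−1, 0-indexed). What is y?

01

State sequence: q0 -1-> q2 -0-> q3 -1-> q2 -1-> q0
First repeat at step 3: q2 was already visited.

So i = 1, j = 3, giving x = w[0:1] = 1, y = w[1:3] = 01, z = w[3:4] = 1.
Check: |xy| = 3 ≤ 4 and |y| = 2 ≥ 1. Reading y takes D from q2 back to q2, so every xyⁱz is accepted.
Since D has 4 states, any run of length ≥ 4 visits 4+1 states, so by pigeonhole some state repeats within the first 4 steps — that repeat gives the pumpable loop.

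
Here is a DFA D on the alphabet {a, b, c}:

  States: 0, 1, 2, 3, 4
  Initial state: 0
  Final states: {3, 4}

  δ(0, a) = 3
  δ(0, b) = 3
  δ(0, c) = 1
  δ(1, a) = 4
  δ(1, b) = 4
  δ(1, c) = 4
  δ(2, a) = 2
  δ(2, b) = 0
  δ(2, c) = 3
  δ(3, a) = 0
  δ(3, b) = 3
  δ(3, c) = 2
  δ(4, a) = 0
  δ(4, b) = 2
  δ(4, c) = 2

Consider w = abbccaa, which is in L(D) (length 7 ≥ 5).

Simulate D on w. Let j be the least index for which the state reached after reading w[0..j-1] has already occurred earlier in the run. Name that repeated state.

3

State sequence: 0 -a-> 3 -b-> 3 -b-> 3 -c-> 2 -c-> 3 -a-> 0 -a-> 3
First repeat at step 2: 3 was already visited.

The earliest repeat is at step j = 2: D is in 3, which it already visited at step i = 1.
Since D has 5 states, any run of length ≥ 5 visits 5+1 states, so by pigeonhole some state repeats within the first 5 steps — that repeat gives the pumpable loop.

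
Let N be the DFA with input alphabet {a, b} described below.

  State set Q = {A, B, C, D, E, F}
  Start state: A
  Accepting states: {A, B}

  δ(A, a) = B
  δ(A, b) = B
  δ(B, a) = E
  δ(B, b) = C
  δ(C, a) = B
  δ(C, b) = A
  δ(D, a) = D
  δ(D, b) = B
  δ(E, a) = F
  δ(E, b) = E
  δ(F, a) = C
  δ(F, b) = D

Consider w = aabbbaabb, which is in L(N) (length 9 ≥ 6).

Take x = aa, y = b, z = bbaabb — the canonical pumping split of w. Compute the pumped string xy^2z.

xy^2z = aa·b·b·bbaabb = aabbbbaabb.
Reading y = b takes N from E back to E, so after x·y·y the machine is still in E, and z then leads to the accepting state B. Hence aabbbbaabb ∈ L(N).

aabbbbaabb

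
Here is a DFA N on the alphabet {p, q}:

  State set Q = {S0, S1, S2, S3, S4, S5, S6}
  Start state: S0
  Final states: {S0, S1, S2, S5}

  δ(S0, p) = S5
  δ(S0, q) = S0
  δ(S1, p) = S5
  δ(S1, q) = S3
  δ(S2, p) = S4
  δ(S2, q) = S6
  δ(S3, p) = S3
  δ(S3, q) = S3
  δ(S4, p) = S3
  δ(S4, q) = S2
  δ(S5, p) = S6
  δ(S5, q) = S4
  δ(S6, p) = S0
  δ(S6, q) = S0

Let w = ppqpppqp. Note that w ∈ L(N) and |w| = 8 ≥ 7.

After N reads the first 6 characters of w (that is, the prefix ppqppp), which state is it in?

State sequence: S0 -p-> S5 -p-> S6 -q-> S0 -p-> S5 -p-> S6 -p-> S0

After reading 6 characters, N is in state S0.

S0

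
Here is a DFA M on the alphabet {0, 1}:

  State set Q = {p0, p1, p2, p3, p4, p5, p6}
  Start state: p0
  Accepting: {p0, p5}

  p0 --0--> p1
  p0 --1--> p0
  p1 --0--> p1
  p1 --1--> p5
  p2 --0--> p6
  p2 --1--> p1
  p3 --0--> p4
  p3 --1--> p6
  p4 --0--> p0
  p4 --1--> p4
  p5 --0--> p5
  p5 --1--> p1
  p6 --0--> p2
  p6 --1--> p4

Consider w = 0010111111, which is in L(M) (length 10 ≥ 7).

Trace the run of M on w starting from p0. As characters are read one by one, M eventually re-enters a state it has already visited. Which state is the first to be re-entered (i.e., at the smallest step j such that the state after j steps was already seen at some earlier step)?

State sequence: p0 -0-> p1 -0-> p1 -1-> p5 -0-> p5 -1-> p1 -1-> p5 -1-> p1 -1-> p5 -1-> p1 -1-> p5
First repeat at step 2: p1 was already visited.

The earliest repeat is at step j = 2: M is in p1, which it already visited at step i = 1.
The DFA has 7 states, so the proof of the pumping lemma guarantees a repeated state among the first 7+1 visited; the segment between the two visits is the pumpable y.

p1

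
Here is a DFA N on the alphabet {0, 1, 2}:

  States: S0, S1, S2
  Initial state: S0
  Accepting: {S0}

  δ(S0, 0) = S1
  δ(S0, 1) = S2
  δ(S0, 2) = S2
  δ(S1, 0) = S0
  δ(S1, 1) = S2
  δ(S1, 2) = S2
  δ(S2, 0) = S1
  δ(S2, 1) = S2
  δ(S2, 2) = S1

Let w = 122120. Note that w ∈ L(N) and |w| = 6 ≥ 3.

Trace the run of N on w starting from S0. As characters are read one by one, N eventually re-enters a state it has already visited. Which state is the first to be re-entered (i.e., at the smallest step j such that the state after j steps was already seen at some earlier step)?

S2

State sequence: S0 -1-> S2 -2-> S1 -2-> S2 -1-> S2 -2-> S1 -0-> S0
First repeat at step 3: S2 was already visited.

The earliest repeat is at step j = 3: N is in S2, which it already visited at step i = 1.
The DFA has 3 states, so the proof of the pumping lemma guarantees a repeated state among the first 3+1 visited; the segment between the two visits is the pumpable y.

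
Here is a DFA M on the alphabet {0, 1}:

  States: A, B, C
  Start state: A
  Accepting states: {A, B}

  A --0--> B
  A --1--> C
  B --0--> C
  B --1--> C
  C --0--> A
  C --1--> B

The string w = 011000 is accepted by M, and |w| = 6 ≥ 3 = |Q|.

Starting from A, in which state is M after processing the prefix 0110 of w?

State sequence: A -0-> B -1-> C -1-> B -0-> C

After reading 4 characters, M is in state C.

C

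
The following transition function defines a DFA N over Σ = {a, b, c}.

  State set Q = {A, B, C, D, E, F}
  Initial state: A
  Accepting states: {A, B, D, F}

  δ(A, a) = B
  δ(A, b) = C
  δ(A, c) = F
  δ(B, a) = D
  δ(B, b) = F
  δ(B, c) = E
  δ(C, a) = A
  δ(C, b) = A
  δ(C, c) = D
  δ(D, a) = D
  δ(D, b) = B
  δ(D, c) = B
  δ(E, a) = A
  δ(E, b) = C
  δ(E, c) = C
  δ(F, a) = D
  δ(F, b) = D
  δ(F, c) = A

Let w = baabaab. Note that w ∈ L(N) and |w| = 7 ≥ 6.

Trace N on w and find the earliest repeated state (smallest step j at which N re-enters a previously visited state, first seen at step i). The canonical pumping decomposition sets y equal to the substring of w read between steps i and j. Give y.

Run of N on w = b a a b a a b:
  step 0: A  (start)
  step 1: C  (read b: A→C)
  step 2: A  (read a: C→A)   ← first repeat (A seen earlier)
  step 3: B  (read a: A→B)
  step 4: F  (read b: B→F)
  step 5: D  (read a: F→D)
  step 6: D  (read a: D→D)
  step 7: B  (read b: D→B)

So i = 0, j = 2, giving x = w[0:0] = ε, y = w[0:2] = ba, z = w[2:7] = abaab.
Check: |xy| = 2 ≤ 6 and |y| = 2 ≥ 1. Reading y takes N from A back to A, so every xyⁱz is accepted.
Pumping length from the standard proof: p = 6 (the number of states). The repeated state found above gives |xy| = j ≤ 6 and |y| = j − i ≥ 1.

ba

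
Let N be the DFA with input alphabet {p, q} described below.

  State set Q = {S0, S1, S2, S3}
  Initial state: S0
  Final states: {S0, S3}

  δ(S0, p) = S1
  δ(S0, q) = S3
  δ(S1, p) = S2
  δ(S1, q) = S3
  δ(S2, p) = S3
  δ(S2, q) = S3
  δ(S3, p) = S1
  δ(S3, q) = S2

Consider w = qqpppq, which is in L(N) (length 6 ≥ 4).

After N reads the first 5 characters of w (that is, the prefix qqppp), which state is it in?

S2

State sequence: S0 -q-> S3 -q-> S2 -p-> S3 -p-> S1 -p-> S2

After reading 5 characters, N is in state S2.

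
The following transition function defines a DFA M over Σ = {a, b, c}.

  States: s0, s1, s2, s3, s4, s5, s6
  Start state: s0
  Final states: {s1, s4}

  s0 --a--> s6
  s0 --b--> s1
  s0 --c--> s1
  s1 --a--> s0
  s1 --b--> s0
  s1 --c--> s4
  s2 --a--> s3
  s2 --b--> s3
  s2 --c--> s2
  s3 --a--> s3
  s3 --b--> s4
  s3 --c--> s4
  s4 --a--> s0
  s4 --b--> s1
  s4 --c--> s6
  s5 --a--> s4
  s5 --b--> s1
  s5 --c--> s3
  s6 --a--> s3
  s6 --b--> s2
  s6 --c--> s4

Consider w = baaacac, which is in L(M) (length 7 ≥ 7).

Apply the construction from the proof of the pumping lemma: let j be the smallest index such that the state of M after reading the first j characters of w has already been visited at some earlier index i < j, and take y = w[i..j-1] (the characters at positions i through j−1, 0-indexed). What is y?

ba

Run of M on w = b a a a c a c:
  step 0: s0  (start)
  step 1: s1  (read b: s0→s1)
  step 2: s0  (read a: s1→s0)   ← first repeat (s0 seen earlier)
  step 3: s6  (read a: s0→s6)
  step 4: s3  (read a: s6→s3)
  step 5: s4  (read c: s3→s4)
  step 6: s0  (read a: s4→s0)
  step 7: s1  (read c: s0→s1)

So i = 0, j = 2, giving x = w[0:0] = ε, y = w[0:2] = ba, z = w[2:7] = aacac.
Check: |xy| = 2 ≤ 7 and |y| = 2 ≥ 1. Reading y takes M from s0 back to s0, so every xyⁱz is accepted.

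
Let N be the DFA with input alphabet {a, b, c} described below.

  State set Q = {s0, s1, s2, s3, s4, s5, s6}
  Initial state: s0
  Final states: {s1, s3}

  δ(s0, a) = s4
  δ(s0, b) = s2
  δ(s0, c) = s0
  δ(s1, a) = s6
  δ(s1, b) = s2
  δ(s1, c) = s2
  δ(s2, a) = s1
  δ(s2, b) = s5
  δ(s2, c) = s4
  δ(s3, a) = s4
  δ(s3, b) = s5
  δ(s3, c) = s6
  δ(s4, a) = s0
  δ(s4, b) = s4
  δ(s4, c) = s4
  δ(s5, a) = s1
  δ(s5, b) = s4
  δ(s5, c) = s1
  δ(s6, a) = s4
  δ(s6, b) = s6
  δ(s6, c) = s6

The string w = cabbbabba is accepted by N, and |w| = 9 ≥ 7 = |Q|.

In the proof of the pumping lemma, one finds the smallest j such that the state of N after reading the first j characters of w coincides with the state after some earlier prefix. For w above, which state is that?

Run of N on w = c a b b b a b b a:
  step 0: s0  (start)
  step 1: s0  (read c: s0→s0)   ← first repeat (s0 seen earlier)
  step 2: s4  (read a: s0→s4)
  step 3: s4  (read b: s4→s4)
  step 4: s4  (read b: s4→s4)
  step 5: s4  (read b: s4→s4)
  step 6: s0  (read a: s4→s0)
  step 7: s2  (read b: s0→s2)
  step 8: s5  (read b: s2→s5)
  step 9: s1  (read a: s5→s1)

The earliest repeat is at step j = 1: N is in s0, which it already visited at step i = 0.
Since N has 7 states, any run of length ≥ 7 visits 7+1 states, so by pigeonhole some state repeats within the first 7 steps — that repeat gives the pumpable loop.

s0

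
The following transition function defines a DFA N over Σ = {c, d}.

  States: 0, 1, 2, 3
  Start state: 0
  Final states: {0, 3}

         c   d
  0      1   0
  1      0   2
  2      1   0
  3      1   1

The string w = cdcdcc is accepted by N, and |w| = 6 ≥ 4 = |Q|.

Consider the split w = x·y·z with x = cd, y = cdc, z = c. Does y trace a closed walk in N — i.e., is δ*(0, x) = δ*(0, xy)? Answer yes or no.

State sequence: 0 -c-> 1 -d-> 2 -c-> 1 -d-> 2 -c-> 1

After x (step 2): 2. After xy (step 5): 1.
They differ (2 ≠ 1), so y is not a cycle from the state after x; this split is not the one the pumping-lemma construction produces, and pumping y need not keep the string in L(N).

no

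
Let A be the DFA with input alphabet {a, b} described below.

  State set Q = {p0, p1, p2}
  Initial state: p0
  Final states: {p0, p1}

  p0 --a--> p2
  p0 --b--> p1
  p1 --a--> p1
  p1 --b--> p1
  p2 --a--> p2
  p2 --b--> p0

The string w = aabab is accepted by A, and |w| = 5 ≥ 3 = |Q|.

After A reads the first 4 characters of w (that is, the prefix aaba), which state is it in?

p2

Run of A on the first 4 characters of w = a a b a:
  step 0: p0  (start)
  step 1: p2  (read a: p0→p2)
  step 2: p2  (read a: p2→p2)
  step 3: p0  (read b: p2→p0)
  step 4: p2  (read a: p0→p2)

After reading 4 characters, A is in state p2.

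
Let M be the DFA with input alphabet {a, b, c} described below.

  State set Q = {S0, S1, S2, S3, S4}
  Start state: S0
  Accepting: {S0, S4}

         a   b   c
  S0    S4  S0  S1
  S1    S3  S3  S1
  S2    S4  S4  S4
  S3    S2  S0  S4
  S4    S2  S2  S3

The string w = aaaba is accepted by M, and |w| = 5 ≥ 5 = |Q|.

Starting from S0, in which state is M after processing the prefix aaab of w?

S2

State sequence: S0 -a-> S4 -a-> S2 -a-> S4 -b-> S2

After reading 4 characters, M is in state S2.
(This kind of state-tracing is the core of the pumping-lemma construction: with 5 states, pigeonhole forces a repeat within the first 5 steps.)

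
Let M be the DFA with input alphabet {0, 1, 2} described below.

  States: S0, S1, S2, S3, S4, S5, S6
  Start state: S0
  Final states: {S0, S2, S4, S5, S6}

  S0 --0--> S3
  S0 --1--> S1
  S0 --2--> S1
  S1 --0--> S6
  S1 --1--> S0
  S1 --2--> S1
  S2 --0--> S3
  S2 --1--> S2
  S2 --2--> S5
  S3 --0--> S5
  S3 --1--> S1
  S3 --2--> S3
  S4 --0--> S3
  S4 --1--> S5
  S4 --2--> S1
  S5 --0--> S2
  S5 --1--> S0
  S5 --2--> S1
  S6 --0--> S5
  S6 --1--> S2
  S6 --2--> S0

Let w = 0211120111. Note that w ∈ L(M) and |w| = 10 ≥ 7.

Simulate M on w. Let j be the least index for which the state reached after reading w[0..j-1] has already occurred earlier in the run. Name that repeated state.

S3

State sequence: S0 -0-> S3 -2-> S3 -1-> S1 -1-> S0 -1-> S1 -2-> S1 -0-> S6 -1-> S2 -1-> S2 -1-> S2
First repeat at step 2: S3 was already visited.

The earliest repeat is at step j = 2: M is in S3, which it already visited at step i = 1.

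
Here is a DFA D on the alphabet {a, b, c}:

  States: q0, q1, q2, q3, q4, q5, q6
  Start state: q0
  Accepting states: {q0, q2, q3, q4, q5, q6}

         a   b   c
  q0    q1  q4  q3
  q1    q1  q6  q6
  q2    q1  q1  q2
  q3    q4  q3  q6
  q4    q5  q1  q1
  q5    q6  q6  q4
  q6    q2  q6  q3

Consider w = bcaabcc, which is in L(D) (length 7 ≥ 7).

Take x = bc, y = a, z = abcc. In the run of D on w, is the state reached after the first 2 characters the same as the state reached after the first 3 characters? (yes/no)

Run of D on the first 3 characters of w = b c a:
  step 0: q0  (start)
  step 1: q4  (read b: q0→q4)
  step 2: q1  (read c: q4→q1)
  step 3: q1  (read a: q1→q1)

After x (step 2): q1. After xy (step 3): q1.
They match, so y = a drives D around a cycle from q1 back to itself; pumping y any number of times keeps D in q1 before reading z, and xyⁱz ∈ L(D) for every i ≥ 0.

yes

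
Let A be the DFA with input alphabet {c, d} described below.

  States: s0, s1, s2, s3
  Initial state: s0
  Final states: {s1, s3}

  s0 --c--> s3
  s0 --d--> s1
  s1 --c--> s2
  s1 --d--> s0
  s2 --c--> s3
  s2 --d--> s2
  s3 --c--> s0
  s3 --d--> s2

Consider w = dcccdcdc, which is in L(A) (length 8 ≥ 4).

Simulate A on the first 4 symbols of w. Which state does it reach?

s0

Run of A on the first 4 characters of w = d c c c:
  step 0: s0  (start)
  step 1: s1  (read d: s0→s1)
  step 2: s2  (read c: s1→s2)
  step 3: s3  (read c: s2→s3)
  step 4: s0  (read c: s3→s0)

After reading 4 characters, A is in state s0.
(This kind of state-tracing is the core of the pumping-lemma construction: with 4 states, pigeonhole forces a repeat within the first 4 steps.)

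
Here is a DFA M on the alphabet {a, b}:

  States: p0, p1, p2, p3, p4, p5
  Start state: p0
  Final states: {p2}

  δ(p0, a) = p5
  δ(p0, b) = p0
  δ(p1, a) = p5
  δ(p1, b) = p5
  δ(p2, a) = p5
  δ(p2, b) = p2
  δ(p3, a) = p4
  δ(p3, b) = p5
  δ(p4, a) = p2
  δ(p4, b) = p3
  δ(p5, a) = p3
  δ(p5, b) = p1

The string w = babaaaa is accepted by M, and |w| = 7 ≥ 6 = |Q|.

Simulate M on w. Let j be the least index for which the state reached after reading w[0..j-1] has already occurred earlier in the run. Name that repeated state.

State sequence: p0 -b-> p0 -a-> p5 -b-> p1 -a-> p5 -a-> p3 -a-> p4 -a-> p2
First repeat at step 1: p0 was already visited.

The earliest repeat is at step j = 1: M is in p0, which it already visited at step i = 0.
Since M has 6 states, any run of length ≥ 6 visits 6+1 states, so by pigeonhole some state repeats within the first 6 steps — that repeat gives the pumpable loop.

p0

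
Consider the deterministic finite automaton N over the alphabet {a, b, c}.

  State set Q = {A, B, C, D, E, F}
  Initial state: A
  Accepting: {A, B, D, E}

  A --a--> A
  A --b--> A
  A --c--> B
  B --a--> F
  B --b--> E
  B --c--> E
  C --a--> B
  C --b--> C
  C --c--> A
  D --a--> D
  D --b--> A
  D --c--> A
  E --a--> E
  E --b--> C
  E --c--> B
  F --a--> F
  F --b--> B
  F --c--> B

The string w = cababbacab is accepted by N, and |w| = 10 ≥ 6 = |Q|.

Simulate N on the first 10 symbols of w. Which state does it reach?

B

Run of N on the first 10 characters of w = c a b a b b a c a b:
  step 0: A  (start)
  step 1: B  (read c: A→B)
  step 2: F  (read a: B→F)
  step 3: B  (read b: F→B)
  step 4: F  (read a: B→F)
  step 5: B  (read b: F→B)
  step 6: E  (read b: B→E)
  step 7: E  (read a: E→E)
  step 8: B  (read c: E→B)
  step 9: F  (read a: B→F)
  step 10: B  (read b: F→B)

After reading 10 characters, N is in state B.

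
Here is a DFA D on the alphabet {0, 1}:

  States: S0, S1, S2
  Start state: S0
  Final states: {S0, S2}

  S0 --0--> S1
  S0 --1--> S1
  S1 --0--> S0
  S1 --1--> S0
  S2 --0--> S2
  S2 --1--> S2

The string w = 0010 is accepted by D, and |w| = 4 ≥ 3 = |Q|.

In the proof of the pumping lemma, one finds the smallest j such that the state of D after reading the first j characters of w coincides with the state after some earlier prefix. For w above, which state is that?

S0

State sequence: S0 -0-> S1 -0-> S0 -1-> S1 -0-> S0
First repeat at step 2: S0 was already visited.

The earliest repeat is at step j = 2: D is in S0, which it already visited at step i = 0.
With |Q| = 3, pigeonhole forces a state repeat no later than step 3; the substring read between the first and second visits to that state can be pumped.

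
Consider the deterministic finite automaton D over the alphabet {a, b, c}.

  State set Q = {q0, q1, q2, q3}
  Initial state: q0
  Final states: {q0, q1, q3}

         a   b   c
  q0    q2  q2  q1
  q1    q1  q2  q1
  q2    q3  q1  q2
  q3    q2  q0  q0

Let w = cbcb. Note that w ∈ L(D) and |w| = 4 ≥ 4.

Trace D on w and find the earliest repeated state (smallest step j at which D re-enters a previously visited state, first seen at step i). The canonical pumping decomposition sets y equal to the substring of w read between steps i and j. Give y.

Run of D on w = c b c b:
  step 0: q0  (start)
  step 1: q1  (read c: q0→q1)
  step 2: q2  (read b: q1→q2)
  step 3: q2  (read c: q2→q2)   ← first repeat (q2 seen earlier)
  step 4: q1  (read b: q2→q1)

So i = 2, j = 3, giving x = w[0:2] = cb, y = w[2:3] = c, z = w[3:4] = b.
Check: |xy| = 3 ≤ 4 and |y| = 1 ≥ 1. Reading y takes D from q2 back to q2, so every xyⁱz is accepted.
With |Q| = 4, pigeonhole forces a state repeat no later than step 4; the substring read between the first and second visits to that state can be pumped.

c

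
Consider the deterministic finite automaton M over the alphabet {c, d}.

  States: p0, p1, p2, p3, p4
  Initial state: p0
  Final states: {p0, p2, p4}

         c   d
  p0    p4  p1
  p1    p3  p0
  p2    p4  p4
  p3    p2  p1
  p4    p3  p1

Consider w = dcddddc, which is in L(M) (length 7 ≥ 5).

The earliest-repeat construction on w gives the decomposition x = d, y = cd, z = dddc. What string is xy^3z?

dcdcdcddddc

xy^3z = d·cd·cd·cd·dddc = dcdcdcddddc.
Reading y = cd takes M from p1 back to p1, so after x·y·y·y the machine is still in p1, and z then leads to the accepting state p4. Hence dcdcdcddddc ∈ L(M).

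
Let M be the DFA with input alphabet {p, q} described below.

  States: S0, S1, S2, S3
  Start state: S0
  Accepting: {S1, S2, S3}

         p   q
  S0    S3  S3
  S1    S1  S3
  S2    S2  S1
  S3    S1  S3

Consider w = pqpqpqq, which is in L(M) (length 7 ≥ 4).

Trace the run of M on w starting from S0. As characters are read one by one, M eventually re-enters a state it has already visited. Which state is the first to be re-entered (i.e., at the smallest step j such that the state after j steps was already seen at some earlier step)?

State sequence: S0 -p-> S3 -q-> S3 -p-> S1 -q-> S3 -p-> S1 -q-> S3 -q-> S3
First repeat at step 2: S3 was already visited.

The earliest repeat is at step j = 2: M is in S3, which it already visited at step i = 1.
With |Q| = 4, pigeonhole forces a state repeat no later than step 4; the substring read between the first and second visits to that state can be pumped.

S3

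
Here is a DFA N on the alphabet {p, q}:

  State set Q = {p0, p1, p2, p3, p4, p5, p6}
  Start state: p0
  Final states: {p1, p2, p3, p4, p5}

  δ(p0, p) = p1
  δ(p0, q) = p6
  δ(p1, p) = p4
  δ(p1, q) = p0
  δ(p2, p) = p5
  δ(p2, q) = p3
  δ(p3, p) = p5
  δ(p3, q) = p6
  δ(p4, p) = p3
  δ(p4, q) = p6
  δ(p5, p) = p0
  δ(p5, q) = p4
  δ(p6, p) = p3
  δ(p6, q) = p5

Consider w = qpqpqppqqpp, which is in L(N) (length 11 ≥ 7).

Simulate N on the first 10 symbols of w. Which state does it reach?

p3

State sequence: p0 -q-> p6 -p-> p3 -q-> p6 -p-> p3 -q-> p6 -p-> p3 -p-> p5 -q-> p4 -q-> p6 -p-> p3

After reading 10 characters, N is in state p3.
(This kind of state-tracing is the core of the pumping-lemma construction: with 7 states, pigeonhole forces a repeat within the first 7 steps.)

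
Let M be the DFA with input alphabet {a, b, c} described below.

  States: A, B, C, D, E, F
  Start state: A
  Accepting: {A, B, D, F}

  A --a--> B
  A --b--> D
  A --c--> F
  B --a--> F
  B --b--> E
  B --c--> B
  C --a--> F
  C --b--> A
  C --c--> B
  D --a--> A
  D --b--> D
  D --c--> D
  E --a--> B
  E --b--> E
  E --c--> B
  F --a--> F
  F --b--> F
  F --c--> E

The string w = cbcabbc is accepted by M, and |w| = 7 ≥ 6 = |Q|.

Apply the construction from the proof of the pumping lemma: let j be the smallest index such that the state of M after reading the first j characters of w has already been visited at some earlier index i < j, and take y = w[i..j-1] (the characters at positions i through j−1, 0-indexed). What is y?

State sequence: A -c-> F -b-> F -c-> E -a-> B -b-> E -b-> E -c-> B
First repeat at step 2: F was already visited.

So i = 1, j = 2, giving x = w[0:1] = c, y = w[1:2] = b, z = w[2:7] = cabbc.
Check: |xy| = 2 ≤ 6 and |y| = 1 ≥ 1. Reading y takes M from F back to F, so every xyⁱz is accepted.
With |Q| = 6, pigeonhole forces a state repeat no later than step 6; the substring read between the first and second visits to that state can be pumped.

b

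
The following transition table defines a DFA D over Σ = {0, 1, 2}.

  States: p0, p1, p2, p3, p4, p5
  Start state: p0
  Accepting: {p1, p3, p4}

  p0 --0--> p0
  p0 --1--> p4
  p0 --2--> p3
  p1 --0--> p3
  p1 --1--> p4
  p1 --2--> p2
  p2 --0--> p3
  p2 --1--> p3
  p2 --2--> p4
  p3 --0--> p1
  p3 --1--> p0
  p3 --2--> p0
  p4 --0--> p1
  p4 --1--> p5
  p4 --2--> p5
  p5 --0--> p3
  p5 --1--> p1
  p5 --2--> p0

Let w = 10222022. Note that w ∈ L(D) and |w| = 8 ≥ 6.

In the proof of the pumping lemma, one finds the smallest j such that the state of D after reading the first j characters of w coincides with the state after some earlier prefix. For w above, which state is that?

p4

State sequence: p0 -1-> p4 -0-> p1 -2-> p2 -2-> p4 -2-> p5 -0-> p3 -2-> p0 -2-> p3
First repeat at step 4: p4 was already visited.

The earliest repeat is at step j = 4: D is in p4, which it already visited at step i = 1.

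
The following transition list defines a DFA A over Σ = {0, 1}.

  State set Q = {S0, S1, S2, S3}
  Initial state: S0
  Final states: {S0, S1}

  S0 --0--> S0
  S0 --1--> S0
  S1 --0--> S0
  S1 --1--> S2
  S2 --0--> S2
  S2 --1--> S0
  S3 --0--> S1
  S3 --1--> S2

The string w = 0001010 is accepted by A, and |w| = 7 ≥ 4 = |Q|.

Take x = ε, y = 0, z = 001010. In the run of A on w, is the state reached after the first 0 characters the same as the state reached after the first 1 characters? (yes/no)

State sequence: S0 -0-> S0

After x (step 0): S0. After xy (step 1): S0.
They match, so y = 0 drives A around a cycle from S0 back to itself; pumping y any number of times keeps A in S0 before reading z, and xyⁱz ∈ L(A) for every i ≥ 0.

yes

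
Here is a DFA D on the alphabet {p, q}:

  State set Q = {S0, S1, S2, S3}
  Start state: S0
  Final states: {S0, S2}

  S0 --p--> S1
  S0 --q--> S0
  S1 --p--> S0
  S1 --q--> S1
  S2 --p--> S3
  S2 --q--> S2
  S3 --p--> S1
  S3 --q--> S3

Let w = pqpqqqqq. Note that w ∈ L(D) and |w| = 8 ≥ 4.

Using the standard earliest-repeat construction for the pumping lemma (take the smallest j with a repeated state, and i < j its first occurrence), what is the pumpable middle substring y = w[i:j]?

State sequence: S0 -p-> S1 -q-> S1 -p-> S0 -q-> S0 -q-> S0 -q-> S0 -q-> S0 -q-> S0
First repeat at step 2: S1 was already visited.

So i = 1, j = 2, giving x = w[0:1] = p, y = w[1:2] = q, z = w[2:8] = pqqqqq.
Check: |xy| = 2 ≤ 4 and |y| = 1 ≥ 1. Reading y takes D from S1 back to S1, so every xyⁱz is accepted.

q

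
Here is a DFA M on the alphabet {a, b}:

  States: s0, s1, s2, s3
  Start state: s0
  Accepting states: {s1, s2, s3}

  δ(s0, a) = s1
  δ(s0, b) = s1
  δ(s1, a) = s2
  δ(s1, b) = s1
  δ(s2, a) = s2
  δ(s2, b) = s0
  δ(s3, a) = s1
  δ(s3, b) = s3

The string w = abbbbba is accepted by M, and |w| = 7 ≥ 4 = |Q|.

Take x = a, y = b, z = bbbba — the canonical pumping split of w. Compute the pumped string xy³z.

abbbbbbba

xy^3z = a·b·b·b·bbbba = abbbbbbba.
Reading y = b takes M from s1 back to s1, so after x·y·y·y the machine is still in s1, and z then leads to the accepting state s2. Hence abbbbbbba ∈ L(M).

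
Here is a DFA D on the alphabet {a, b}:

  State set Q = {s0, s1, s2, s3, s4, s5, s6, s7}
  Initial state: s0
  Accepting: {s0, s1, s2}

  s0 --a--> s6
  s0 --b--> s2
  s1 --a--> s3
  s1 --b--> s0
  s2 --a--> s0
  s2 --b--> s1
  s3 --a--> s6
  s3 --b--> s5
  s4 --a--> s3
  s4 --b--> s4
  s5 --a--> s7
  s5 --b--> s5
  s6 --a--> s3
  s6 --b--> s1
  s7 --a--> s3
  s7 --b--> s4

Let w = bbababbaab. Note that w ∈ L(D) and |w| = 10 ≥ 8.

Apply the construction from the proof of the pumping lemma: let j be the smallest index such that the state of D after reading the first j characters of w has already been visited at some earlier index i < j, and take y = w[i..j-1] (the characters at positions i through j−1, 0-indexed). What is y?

b

State sequence: s0 -b-> s2 -b-> s1 -a-> s3 -b-> s5 -a-> s7 -b-> s4 -b-> s4 -a-> s3 -a-> s6 -b-> s1
First repeat at step 7: s4 was already visited.

So i = 6, j = 7, giving x = w[0:6] = bbabab, y = w[6:7] = b, z = w[7:10] = aab.
Check: |xy| = 7 ≤ 8 and |y| = 1 ≥ 1. Reading y takes D from s4 back to s4, so every xyⁱz is accepted.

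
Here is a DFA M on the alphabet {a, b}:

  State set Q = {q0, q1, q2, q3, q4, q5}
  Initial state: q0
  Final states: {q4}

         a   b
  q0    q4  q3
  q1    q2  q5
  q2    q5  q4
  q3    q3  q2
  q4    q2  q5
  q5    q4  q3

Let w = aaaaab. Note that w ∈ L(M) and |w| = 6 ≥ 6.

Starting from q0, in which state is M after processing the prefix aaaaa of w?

State sequence: q0 -a-> q4 -a-> q2 -a-> q5 -a-> q4 -a-> q2

After reading 5 characters, M is in state q2.

q2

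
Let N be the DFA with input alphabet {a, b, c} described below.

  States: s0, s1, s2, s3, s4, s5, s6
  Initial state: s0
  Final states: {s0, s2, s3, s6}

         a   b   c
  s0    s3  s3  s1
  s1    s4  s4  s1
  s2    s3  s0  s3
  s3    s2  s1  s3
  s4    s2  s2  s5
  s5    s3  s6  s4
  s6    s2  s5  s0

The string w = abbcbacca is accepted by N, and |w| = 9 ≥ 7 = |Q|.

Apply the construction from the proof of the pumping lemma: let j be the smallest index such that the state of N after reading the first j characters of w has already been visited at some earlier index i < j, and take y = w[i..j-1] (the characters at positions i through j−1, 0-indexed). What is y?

bbcbac

State sequence: s0 -a-> s3 -b-> s1 -b-> s4 -c-> s5 -b-> s6 -a-> s2 -c-> s3 -c-> s3 -a-> s2
First repeat at step 7: s3 was already visited.

So i = 1, j = 7, giving x = w[0:1] = a, y = w[1:7] = bbcbac, z = w[7:9] = ca.
Check: |xy| = 7 ≤ 7 and |y| = 6 ≥ 1. Reading y takes N from s3 back to s3, so every xyⁱz is accepted.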